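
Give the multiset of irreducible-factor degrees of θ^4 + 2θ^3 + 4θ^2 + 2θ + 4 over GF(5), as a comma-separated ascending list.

Write h(θ) = θ^4 + 2θ^3 + 4θ^2 + 2θ + 4.
Roots in GF(5): h(0) = 4; h(1) = 3; h(2) = 1; h(3) = 1; h(4) = 0 → root.
Linear factors from roots: (θ + 1).
Complete factorization: h(θ) = (θ + 1)·(θ^3 + θ^2 + 3θ + 4).
Factor degrees with multiplicity: 1 + 3 = 4.

1, 3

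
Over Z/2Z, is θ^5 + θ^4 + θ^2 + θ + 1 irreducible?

Write P(θ) = θ^5 + θ^4 + θ^2 + θ + 1.
Check for roots in Z/2Z: P(0) = 1; P(1) = 1.
No roots, so no linear factors.
Monic irreducibles of degree 2 over GF(2): θ^2 + θ + 1.
None of them divide P (all give nonzero remainder).
No irreducible factor of degree ≤ 2 exists, so P is irreducible over GF(2).

Yes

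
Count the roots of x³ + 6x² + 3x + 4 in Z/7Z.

3

Write P(x) = x³ + 6x² + 3x + 4.
Evaluate at each of the 7 elements of Z/7Z:
P(0) = 4; P(1) = 0 → root; P(2) = 0 → root; P(3) = 3; P(4) = 1; P(5) = 0 → root; P(6) = 6.
Roots: {1, 2, 5}.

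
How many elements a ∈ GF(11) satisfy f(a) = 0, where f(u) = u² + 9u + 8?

2

Evaluate at each of the 11 elements of GF(11):
f(0) = 8; f(1) = 7; f(2) = 8; f(3) = 0 → root; f(4) = 5; f(5) = 1; f(6) = 10; f(7) = 10; f(8) = 1; f(9) = 5; f(10) = 0 → root.
Roots: {3, 10}.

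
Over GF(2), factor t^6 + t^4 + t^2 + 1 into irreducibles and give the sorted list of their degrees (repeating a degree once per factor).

1, 1, 1, 1, 1, 1

Write g(t) = t^6 + t^4 + t^2 + 1.
Roots in GF(2): g(0) = 1; g(1) = 0 → root.
Linear factors from roots: (t + 1).
Complete factorization: g(t) = (t + 1)^6.
Factor degrees with multiplicity: 1 + 1 + 1 + 1 + 1 + 1 = 6.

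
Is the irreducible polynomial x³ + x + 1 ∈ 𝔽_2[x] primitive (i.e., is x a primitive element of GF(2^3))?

Yes

Write f(x) = x³ + x + 1.
|GF(2^3)^×| = 2^3 − 1 = 7. Prime factorization: 7 = 7.
f is primitive ⇔ x has order 7 in GF(2)[x]/(f), i.e. x^(7/q) ≠ 1 for each prime q | 7.
x^(1) mod f = x.
None equal 1, so x has full order 7; f is primitive.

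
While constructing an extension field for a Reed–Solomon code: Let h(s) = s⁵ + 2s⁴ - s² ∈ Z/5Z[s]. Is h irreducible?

No

Check for roots in Z/5Z: h(0) = 0 → root; h(1) = 2; h(2) = 0 → root; h(3) = 1; h(4) = 0 → root.
h(0) = 0, so (s) divides h(s); h is reducible.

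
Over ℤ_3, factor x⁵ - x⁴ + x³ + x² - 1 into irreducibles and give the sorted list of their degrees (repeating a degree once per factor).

1, 2, 2

Write g(x) = x⁵ - x⁴ + x³ + x² - 1.
Roots in ℤ_3: g(0) = 2; g(1) = 1; g(2) = 0 → root.
Linear factors from roots: (x + 1).
Complete factorization: g(x) = (x + 1)·(x² + 1)·(x² + x - 1).
Factor degrees with multiplicity: 1 + 2 + 2 = 5.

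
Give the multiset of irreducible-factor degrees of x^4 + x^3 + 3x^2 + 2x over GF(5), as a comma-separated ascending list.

Write g(x) = x^4 + x^3 + 3x^2 + 2x.
Roots in GF(5): g(0) = 0 → root; g(1) = 2; g(2) = 0 → root; g(3) = 1; g(4) = 1.
Linear factors from roots: (x), (x + 3).
Complete factorization: g(x) = (x)·(x + 3)·(x^2 + 3x + 4).
Factor degrees with multiplicity: 1 + 1 + 2 = 4.

1, 1, 2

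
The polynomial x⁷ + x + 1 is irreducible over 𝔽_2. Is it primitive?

Write f(x) = x⁷ + x + 1.
|GF(2^7)^×| = 2^7 − 1 = 127. Prime factorization: 127 = 127.
f is primitive ⇔ x has order 127 in GF(2)[x]/(f), i.e. x^(127/q) ≠ 1 for each prime q | 127.
x^(1) mod f = x.
None equal 1, so x has full order 127; f is primitive.

Yes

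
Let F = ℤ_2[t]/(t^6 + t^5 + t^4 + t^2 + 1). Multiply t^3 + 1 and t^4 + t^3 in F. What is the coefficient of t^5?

Multiply in ℤ_2[t]: (t^3 + 1)·(t^4 + t^3) = t^7 + t^6 + t^4 + t^3.
Reduce using t^6 ≡ t^5 + t^4 + t^2 + 1 (mod t^6 + t^5 + t^4 + t^2 + 1).
Reduced: t^5 + t^4 + t.

1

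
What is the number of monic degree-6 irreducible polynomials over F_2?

9

By the necklace-counting formula, N_2(6) = (1/6) Σ_{d|6} μ(6/d)·2^d.
Divisors of 6: 1, 2, 3, 6; μ(6/d) for each: 1, -1, -1, 1.
Σ = 2^1 − 2^2 − 2^3 + 2^6 = 54.
N = 54/6 = 9.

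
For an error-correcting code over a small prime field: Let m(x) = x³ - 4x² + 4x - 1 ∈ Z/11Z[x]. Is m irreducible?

No

Check each element of Z/11Z for a root: m(0)=10, m(1)=0, m(2)=10, m(3)=2, m(4)=4, m(5)=0, m(6)=7, m(7)=9, m(8)=1, m(9)=0, m(10)=1.
m(1) = 0, so (x − 1) divides m(x); m is reducible.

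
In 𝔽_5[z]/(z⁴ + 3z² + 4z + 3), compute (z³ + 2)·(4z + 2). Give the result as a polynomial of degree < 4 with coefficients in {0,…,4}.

Multiply in 𝔽_5[z]: (z³ + 2)·(4z + 2) = 4z⁴ + 2z³ + 3z + 4.
Reduce using z⁴ ≡ 2z² + z + 2 (mod z⁴ + 3z² + 4z + 3).
Reduced: 2z³ + 3z² + 2z + 2.

2z^3 + 3z^2 + 2z + 2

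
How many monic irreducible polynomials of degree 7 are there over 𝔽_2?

x^(2^7) − x is the product of all monic irreducibles of degree dividing 7; Möbius inversion gives N = (1/7) Σ μ(7/d)·2^d.
Divisors of 7: 1, 7; μ(7/d) for each: -1, 1.
Σ = − 2^1 + 2^7 = 126.
N = 126/7 = 18.

18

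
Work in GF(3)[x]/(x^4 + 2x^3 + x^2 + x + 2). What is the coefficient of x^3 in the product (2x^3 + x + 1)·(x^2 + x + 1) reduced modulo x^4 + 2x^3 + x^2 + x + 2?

Multiply in GF(3)[x]: (2x^3 + x + 1)·(x^2 + x + 1) = 2x^5 + 2x^4 + 2x^2 + 2x + 1.
Reduce using x^4 ≡ x^3 + 2x^2 + 2x + 1 (mod x^4 + 2x^3 + x^2 + x + 2).
Reduced: 2x^3 + 2x^2 + 2.

2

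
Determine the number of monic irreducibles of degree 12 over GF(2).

x^(2^12) − x is the product of all monic irreducibles of degree dividing 12; Möbius inversion gives N = (1/12) Σ μ(12/d)·2^d.
Divisors of 12: 1, 2, 3, 4, 6, 12; μ(12/d) for each: 0, 1, 0, -1, -1, 1.
Σ = 2^2 − 2^4 − 2^6 + 2^12 = 4020.
N = 4020/12 = 335.

335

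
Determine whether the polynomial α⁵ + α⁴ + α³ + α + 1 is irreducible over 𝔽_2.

Yes

Write f(α) = α⁵ + α⁴ + α³ + α + 1.
Check for roots in 𝔽_2: f(0) = 1; f(1) = 1.
No roots, so no linear factors.
Monic irreducibles of degree 2 over GF(2): α² + α + 1.
None of them divide f (all give nonzero remainder).
No irreducible factor of degree ≤ 2 exists, so f is irreducible over GF(2).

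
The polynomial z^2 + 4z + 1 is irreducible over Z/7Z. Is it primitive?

No

Write f(z) = z^2 + 4z + 1.
|GF(7^2)^×| = 7^2 − 1 = 48. Prime factorization: 48 = 2^4·3.
f is primitive ⇔ z has order 48 in GF(7)[z]/(f), i.e. z^(48/q) ≠ 1 for each prime q | 48.
z^(24) mod f = 1
z^(16) mod f = 1
Since z^(24) = 1, the order of z divides 24 < 48; not primitive.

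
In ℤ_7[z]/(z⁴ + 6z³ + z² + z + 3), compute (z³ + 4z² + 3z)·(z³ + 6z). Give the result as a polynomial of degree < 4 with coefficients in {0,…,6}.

Multiply in ℤ_7[z]: (z³ + 4z² + 3z)·(z³ + 6z) = z⁶ + 4z⁵ + 2z⁴ + 3z³ + 4z².
Reduce using z⁴ ≡ z³ + 6z² + 6z + 4 (mod z⁴ + 6z³ + z² + z + 3).
Reduced: 3z³ + 4z² + 3.

3z^3 + 4z^2 + 3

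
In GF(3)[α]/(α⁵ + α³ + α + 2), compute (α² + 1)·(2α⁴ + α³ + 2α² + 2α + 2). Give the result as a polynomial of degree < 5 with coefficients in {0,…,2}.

2α^4 + 2α^3 + 2α^2

Multiply in GF(3)[α]: (α² + 1)·(2α⁴ + α³ + 2α² + 2α + 2) = 2α⁶ + α⁵ + α⁴ + α² + 2α + 2.
Reduce using α⁵ ≡ 2α³ + 2α + 1 (mod α⁵ + α³ + α + 2).
Reduced: 2α⁴ + 2α³ + 2α².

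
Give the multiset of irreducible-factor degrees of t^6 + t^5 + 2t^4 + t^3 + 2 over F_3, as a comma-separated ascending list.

Write g(t) = t^6 + t^5 + 2t^4 + t^3 + 2.
Roots in F_3: g(0) = 2; g(1) = 1; g(2) = 0 → root.
Linear factors from roots: (t + 1).
Complete factorization: g(t) = (t + 1)^2·(t^2 + 1)·(t^2 + 2t + 2).
Factor degrees with multiplicity: 1 + 1 + 2 + 2 = 6.

1, 1, 2, 2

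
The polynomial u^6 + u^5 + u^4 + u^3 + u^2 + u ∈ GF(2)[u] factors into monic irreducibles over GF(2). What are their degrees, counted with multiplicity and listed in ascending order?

Write f(u) = u^6 + u^5 + u^4 + u^3 + u^2 + u.
Roots in GF(2): f(0) = 0 → root; f(1) = 0 → root.
Linear factors from roots: (u), (u + 1).
Complete factorization: f(u) = (u)·(u + 1)·(u^2 + u + 1)^2.
Factor degrees with multiplicity: 1 + 1 + 2 + 2 = 6.

1, 1, 2, 2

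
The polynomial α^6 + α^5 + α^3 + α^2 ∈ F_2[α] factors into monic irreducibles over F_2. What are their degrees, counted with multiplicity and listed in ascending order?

Write g(α) = α^6 + α^5 + α^3 + α^2.
Roots in F_2: g(0) = 0 → root; g(1) = 0 → root.
Linear factors from roots: (α), (α + 1).
Complete factorization: g(α) = (α)^2·(α + 1)^2·(α^2 + α + 1).
Factor degrees with multiplicity: 1 + 1 + 1 + 1 + 2 = 6.

1, 1, 1, 1, 2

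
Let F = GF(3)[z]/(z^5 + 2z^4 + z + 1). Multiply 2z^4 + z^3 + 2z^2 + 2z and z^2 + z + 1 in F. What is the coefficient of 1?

Multiply in GF(3)[z]: (2z^4 + z^3 + 2z^2 + 2z)·(z^2 + z + 1) = 2z^6 + 2z^4 + 2z^3 + z^2 + 2z.
Reduce using z^5 ≡ z^4 + 2z + 2 (mod z^5 + 2z^4 + z + 1).
Reduced: z^4 + 2z^3 + 2z^2 + z + 1.

1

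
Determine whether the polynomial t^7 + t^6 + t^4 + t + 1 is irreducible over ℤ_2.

Yes

Write m(t) = t^7 + t^6 + t^4 + t + 1.
Check for roots in ℤ_2: m(0) = 1; m(1) = 1.
No roots, so no linear factors.
Monic irreducibles of degree 2 over GF(2): t^2 + t + 1.
None of them divide m (all give nonzero remainder).
Monic irreducibles of degree 3 over GF(2): t^3 + t + 1, t^3 + t^2 + 1.
None of them divide m (all give nonzero remainder).
No irreducible factor of degree ≤ 3 exists, so m is irreducible over GF(2).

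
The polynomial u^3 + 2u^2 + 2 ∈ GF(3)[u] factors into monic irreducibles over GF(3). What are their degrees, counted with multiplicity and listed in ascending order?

1, 2

Write g(u) = u^3 + 2u^2 + 2.
Roots in GF(3): g(0) = 2; g(1) = 2; g(2) = 0 → root.
Linear factors from roots: (u + 1).
Complete factorization: g(u) = (u + 1)·(u^2 + u + 2).
Factor degrees with multiplicity: 1 + 2 = 3.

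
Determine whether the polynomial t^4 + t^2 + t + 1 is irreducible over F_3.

Yes

Write g(t) = t^4 + t^2 + t + 1.
Check for roots in F_3: g(0) = 1; g(1) = 1; g(2) = 2.
No roots, so no linear factors.
Monic irreducibles of degree 2 over GF(3): t^2 + 1, t^2 + t + 2, t^2 + 2t + 2.
None of them divide g (all give nonzero remainder).
No irreducible factor of degree ≤ 2 exists, so g is irreducible over GF(3).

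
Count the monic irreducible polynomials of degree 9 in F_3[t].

2184

By the necklace-counting formula, N_3(9) = (1/9) Σ_{d|9} μ(9/d)·3^d.
Divisors of 9: 1, 3, 9; μ(9/d) for each: 0, -1, 1.
Σ = − 3^3 + 3^9 = 19656.
N = 19656/9 = 2184.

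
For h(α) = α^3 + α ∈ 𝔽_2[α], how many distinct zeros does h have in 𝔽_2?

2

Evaluate at each of the 2 elements of 𝔽_2:
h(0) = 0 → root; h(1) = 0 → root.
Roots: {0, 1}.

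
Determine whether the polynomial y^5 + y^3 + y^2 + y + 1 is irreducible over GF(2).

Write g(y) = y^5 + y^3 + y^2 + y + 1.
Check for roots in GF(2): g(0) = 1; g(1) = 1.
No roots, so no linear factors.
Monic irreducibles of degree 2 over GF(2): y^2 + y + 1.
None of them divide g (all give nonzero remainder).
No irreducible factor of degree ≤ 2 exists, so g is irreducible over GF(2).

Yes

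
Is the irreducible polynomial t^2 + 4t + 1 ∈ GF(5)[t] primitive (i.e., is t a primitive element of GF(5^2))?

Write f(t) = t^2 + 4t + 1.
|GF(5^2)^×| = 5^2 − 1 = 24. Prime factorization: 24 = 2^3·3.
f is primitive ⇔ t has order 24 in GF(5)[t]/(f), i.e. t^(24/q) ≠ 1 for each prime q | 24.
t^(12) mod f = 1
t^(8) mod f = t + 4.
Since t^(12) = 1, the order of t divides 12 < 24; not primitive.

No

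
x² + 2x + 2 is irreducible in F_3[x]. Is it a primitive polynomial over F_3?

Yes

Write f(x) = x² + 2x + 2.
|GF(3^2)^×| = 3^2 − 1 = 8. Prime factorization: 8 = 2^3.
f is primitive ⇔ x has order 8 in GF(3)[x]/(f), i.e. x^(8/q) ≠ 1 for each prime q | 8.
x^(4) mod f = 2.
None equal 1, so x has full order 8; f is primitive.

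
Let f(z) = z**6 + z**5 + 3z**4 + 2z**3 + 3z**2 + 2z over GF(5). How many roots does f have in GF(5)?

1

Evaluate at each of the 5 elements of GF(5):
f(0) = 0 → root; f(1) = 2; f(2) = 1; f(3) = 2; f(4) = 2.
Roots: {0}.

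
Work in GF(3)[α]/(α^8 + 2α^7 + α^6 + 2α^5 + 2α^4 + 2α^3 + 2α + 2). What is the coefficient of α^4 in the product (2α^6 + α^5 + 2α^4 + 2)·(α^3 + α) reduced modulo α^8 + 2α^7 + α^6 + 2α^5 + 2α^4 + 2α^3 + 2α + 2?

Multiply in GF(3)[α]: (2α^6 + α^5 + 2α^4 + 2)·(α^3 + α) = 2α^9 + α^8 + α^7 + α^6 + 2α^5 + 2α^3 + 2α.
Reduce using α^8 ≡ α^7 + 2α^6 + α^5 + α^4 + α^3 + α + 1 (mod α^8 + 2α^7 + α^6 + 2α^5 + 2α^4 + 2α^3 + 2α + 2).
Reduced: 2α^7 + α^5 + 2α^4 + 2α^3 + 2α^2 + α.

2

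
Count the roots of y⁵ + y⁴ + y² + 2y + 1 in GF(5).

Write g(y) = y⁵ + y⁴ + y² + 2y + 1.
Evaluate at each of the 5 elements of GF(5):
g(0) = 1; g(1) = 1; g(2) = 2; g(3) = 0 → root; g(4) = 0 → root.
Roots: {3, 4}.

2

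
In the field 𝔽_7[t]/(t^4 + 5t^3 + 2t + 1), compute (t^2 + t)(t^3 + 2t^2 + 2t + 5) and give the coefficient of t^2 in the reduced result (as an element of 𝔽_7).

5

Multiply in 𝔽_7[t]: (t^2 + t)·(t^3 + 2t^2 + 2t + 5) = t^5 + 3t^4 + 4t^3 + 5t.
Reduce using t^4 ≡ 2t^3 + 5t + 6 (mod t^4 + 5t^3 + 2t + 1).
Reduced: 5t^2 + t + 2.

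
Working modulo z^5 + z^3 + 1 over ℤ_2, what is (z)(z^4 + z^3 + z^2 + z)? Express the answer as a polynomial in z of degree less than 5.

z^4 + z^2 + 1

Multiply in ℤ_2[z]: (z)·(z^4 + z^3 + z^2 + z) = z^5 + z^4 + z^3 + z^2.
Reduce using z^5 ≡ z^3 + 1 (mod z^5 + z^3 + 1).
Reduced: z^4 + z^2 + 1.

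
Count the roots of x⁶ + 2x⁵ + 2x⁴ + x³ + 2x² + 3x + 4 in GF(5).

2

Write f(x) = x⁶ + 2x⁵ + 2x⁴ + x³ + 2x² + 3x + 4.
Evaluate at each of the 5 elements of GF(5):
f(0) = 4; f(1) = 0 → root; f(2) = 1; f(3) = 0 → root; f(4) = 3.
Roots: {1, 3}.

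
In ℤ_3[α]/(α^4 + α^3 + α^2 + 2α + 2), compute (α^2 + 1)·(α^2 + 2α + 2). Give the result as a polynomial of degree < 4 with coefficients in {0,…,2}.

α^3 + 2α^2

Multiply in ℤ_3[α]: (α^2 + 1)·(α^2 + 2α + 2) = α^4 + 2α^3 + 2α + 2.
Reduce using α^4 ≡ 2α^3 + 2α^2 + α + 1 (mod α^4 + α^3 + α^2 + 2α + 2).
Reduced: α^3 + 2α^2.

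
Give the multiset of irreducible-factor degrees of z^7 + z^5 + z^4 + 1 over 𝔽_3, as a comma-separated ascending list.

1, 3, 3

Write h(z) = z^7 + z^5 + z^4 + 1.
Roots in 𝔽_3: h(0) = 1; h(1) = 1; h(2) = 0 → root.
Linear factors from roots: (z + 1).
Complete factorization: h(z) = (z + 1)·(z^3 + z^2 + 2)·(z^3 + z^2 + z + 2).
Factor degrees with multiplicity: 1 + 3 + 3 = 7.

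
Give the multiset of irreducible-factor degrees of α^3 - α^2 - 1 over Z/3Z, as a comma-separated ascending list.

1, 2

Write h(α) = α^3 - α^2 - 1.
Roots in Z/3Z: h(0) = 2; h(1) = 2; h(2) = 0 → root.
Linear factors from roots: (α + 1).
Complete factorization: h(α) = (α + 1)·(α^2 + α - 1).
Factor degrees with multiplicity: 1 + 2 = 3.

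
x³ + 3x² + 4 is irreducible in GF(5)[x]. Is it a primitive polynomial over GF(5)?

Write f(x) = x³ + 3x² + 4.
|GF(5^3)^×| = 5^3 − 1 = 124. Prime factorization: 124 = 2^2·31.
f is primitive ⇔ x has order 124 in GF(5)[x]/(f), i.e. x^(124/q) ≠ 1 for each prime q | 124.
x^(62) mod f = 1
x^(4) mod f = 4x² + x + 2.
Since x^(62) = 1, the order of x divides 62 < 124; not primitive.

No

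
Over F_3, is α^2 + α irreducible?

No

Write h(α) = α^2 + α.
Check for roots in F_3: h(0) = 0 → root; h(1) = 2; h(2) = 0 → root.
h(0) = 0, so (α) divides h(α); h is reducible.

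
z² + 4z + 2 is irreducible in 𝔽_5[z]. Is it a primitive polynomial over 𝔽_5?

Yes

Write f(z) = z² + 4z + 2.
|GF(5^2)^×| = 5^2 − 1 = 24. Prime factorization: 24 = 2^3·3.
f is primitive ⇔ z has order 24 in GF(5)[z]/(f), i.e. z^(24/q) ≠ 1 for each prime q | 24.
z^(12) mod f = 4.
z^(8) mod f = 2z + 1.
None equal 1, so z has full order 24; f is primitive.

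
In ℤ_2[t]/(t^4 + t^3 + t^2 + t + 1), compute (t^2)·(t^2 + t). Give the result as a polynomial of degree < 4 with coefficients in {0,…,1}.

t^2 + t + 1

Multiply in ℤ_2[t]: (t^2)·(t^2 + t) = t^4 + t^3.
Reduce using t^4 ≡ t^3 + t^2 + t + 1 (mod t^4 + t^3 + t^2 + t + 1).
Reduced: t^2 + t + 1.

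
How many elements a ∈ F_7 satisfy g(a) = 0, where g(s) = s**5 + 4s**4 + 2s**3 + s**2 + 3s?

Evaluate at each of the 7 elements of F_7:
g(0) = 0 → root; g(1) = 4; g(2) = 3; g(3) = 2; g(4) = 6; g(5) = 0 → root; g(6) = 6.
Roots: {0, 5}.

2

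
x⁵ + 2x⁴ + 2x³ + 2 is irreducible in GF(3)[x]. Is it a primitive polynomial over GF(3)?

No

Write f(x) = x⁵ + 2x⁴ + 2x³ + 2.
|GF(3^5)^×| = 3^5 − 1 = 242. Prime factorization: 242 = 2·11^2.
f is primitive ⇔ x has order 242 in GF(3)[x]/(f), i.e. x^(242/q) ≠ 1 for each prime q | 242.
x^(121) mod f = 1
x^(22) mod f = x⁴ + x² + x + 2.
Since x^(121) = 1, the order of x divides 121 < 242; not primitive.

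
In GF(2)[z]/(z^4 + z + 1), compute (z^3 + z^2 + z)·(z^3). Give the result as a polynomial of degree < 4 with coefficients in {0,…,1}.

Multiply in GF(2)[z]: (z^3 + z^2 + z)·(z^3) = z^6 + z^5 + z^4.
Reduce using z^4 ≡ z + 1 (mod z^4 + z + 1).
Reduced: z^3 + 1.

z^3 + 1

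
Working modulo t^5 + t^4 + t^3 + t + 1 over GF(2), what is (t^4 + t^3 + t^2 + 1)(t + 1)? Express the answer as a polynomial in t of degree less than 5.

Multiply in GF(2)[t]: (t^4 + t^3 + t^2 + 1)·(t + 1) = t^5 + t^2 + t + 1.
Reduce using t^5 ≡ t^4 + t^3 + t + 1 (mod t^5 + t^4 + t^3 + t + 1).
Reduced: t^4 + t^3 + t^2.

t^4 + t^3 + t^2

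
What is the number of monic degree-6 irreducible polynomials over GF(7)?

Gauss's count: N_{7}(6) = (1/6) Σ_{d|6} μ(6/d)·7^d.
Divisors of 6: 1, 2, 3, 6; μ(6/d) for each: 1, -1, -1, 1.
Σ = 7^1 − 7^2 − 7^3 + 7^6 = 117264.
N = 117264/6 = 19544.

19544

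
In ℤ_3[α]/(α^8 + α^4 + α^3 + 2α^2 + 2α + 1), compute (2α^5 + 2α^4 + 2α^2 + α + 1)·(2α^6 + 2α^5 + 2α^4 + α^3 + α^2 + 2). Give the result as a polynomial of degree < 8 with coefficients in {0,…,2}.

Multiply in ℤ_3[α]: (2α^5 + 2α^4 + 2α^2 + α + 1)·(2α^6 + 2α^5 + 2α^4 + α^3 + α^2 + 2) = α^11 + 2α^10 + 2α^9 + α^8 + α^7 + α^6 + α^5 + 2α^3 + 2α^2 + 2α + 2.
Reduce using α^8 ≡ 2α^4 + 2α^3 + α^2 + α + 2 (mod α^8 + α^4 + α^3 + 2α^2 + 2α + 1).
Reduced: α^6 + α^5 + α^3 + α + 1.

α^6 + α^5 + α^3 + α + 1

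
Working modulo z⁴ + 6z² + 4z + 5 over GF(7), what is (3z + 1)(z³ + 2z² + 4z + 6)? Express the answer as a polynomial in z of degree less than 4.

3z^2 + 3z + 5

Multiply in GF(7)[z]: (3z + 1)·(z³ + 2z² + 4z + 6) = 3z⁴ + z + 6.
Reduce using z⁴ ≡ z² + 3z + 2 (mod z⁴ + 6z² + 4z + 5).
Reduced: 3z² + 3z + 5.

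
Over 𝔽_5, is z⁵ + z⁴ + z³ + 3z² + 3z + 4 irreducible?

Write h(z) = z⁵ + z⁴ + z³ + 3z² + 3z + 4.
Check for roots in 𝔽_5: h(0) = 4; h(1) = 3; h(2) = 3; h(3) = 1; h(4) = 3.
No roots, so no linear factors.
Degree-2 irreducible divisors: test the 10 monic irreducibles of degree 2 over GF(5).
None of them divide h (all give nonzero remainder).
No irreducible factor of degree ≤ 2 exists, so h is irreducible over GF(5).

Yes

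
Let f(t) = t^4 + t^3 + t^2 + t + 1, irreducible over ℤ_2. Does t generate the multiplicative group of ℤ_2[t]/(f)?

|GF(2^4)^×| = 2^4 − 1 = 15. Prime factorization: 15 = 3·5.
f is primitive ⇔ t has order 15 in GF(2)[t]/(f), i.e. t^(15/q) ≠ 1 for each prime q | 15.
t^(5) mod f = 1
t^(3) mod f = t^3.
Since t^(5) = 1, the order of t divides 5 < 15; not primitive.

No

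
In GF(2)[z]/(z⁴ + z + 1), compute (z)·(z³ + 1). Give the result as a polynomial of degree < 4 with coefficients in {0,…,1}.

1

Multiply in GF(2)[z]: (z)·(z³ + 1) = z⁴ + z.
Reduce using z⁴ ≡ z + 1 (mod z⁴ + z + 1).
Reduced: 1.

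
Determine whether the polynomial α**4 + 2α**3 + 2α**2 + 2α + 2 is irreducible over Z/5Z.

Write m(α) = α**4 + 2α**3 + 2α**2 + 2α + 2.
Check for roots in Z/5Z: m(0) = 2; m(1) = 4; m(2) = 1; m(3) = 1; m(4) = 1.
No roots, so no linear factors.
Degree-2 irreducible divisors: test the 10 monic irreducibles of degree 2 over GF(5).
None of them divide m (all give nonzero remainder).
No irreducible factor of degree ≤ 2 exists, so m is irreducible over GF(5).

Yes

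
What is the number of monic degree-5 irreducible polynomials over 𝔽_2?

The number of monic irreducibles of degree 5 over GF(2) is (1/5)·Σ_{d∣5} μ(5/d) 2^d.
Divisors of 5: 1, 5; μ(5/d) for each: -1, 1.
Σ = − 2^1 + 2^5 = 30.
N = 30/5 = 6.

6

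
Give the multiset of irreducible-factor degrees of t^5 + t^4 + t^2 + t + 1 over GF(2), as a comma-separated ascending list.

5

Write g(t) = t^5 + t^4 + t^2 + t + 1.
Roots in GF(2): g(0) = 1; g(1) = 1.
Complete factorization: g(t) = (t^5 + t^4 + t^2 + t + 1).
Factor degrees with multiplicity: 5 = 5.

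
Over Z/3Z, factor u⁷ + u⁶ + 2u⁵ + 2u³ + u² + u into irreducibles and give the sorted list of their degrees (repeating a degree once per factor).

Write f(u) = u⁷ + u⁶ + 2u⁵ + 2u³ + u² + u.
Roots in Z/3Z: f(0) = 0 → root; f(1) = 2; f(2) = 2.
Linear factors from roots: (u).
Complete factorization: f(u) = (u)·(u³ + 2u + 2)·(u³ + u² + 2).
Factor degrees with multiplicity: 1 + 3 + 3 = 7.

1, 3, 3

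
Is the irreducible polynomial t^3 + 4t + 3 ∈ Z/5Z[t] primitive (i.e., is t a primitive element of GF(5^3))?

Yes

Write f(t) = t^3 + 4t + 3.
|GF(5^3)^×| = 5^3 − 1 = 124. Prime factorization: 124 = 2^2·31.
f is primitive ⇔ t has order 124 in GF(5)[t]/(f), i.e. t^(124/q) ≠ 1 for each prime q | 124.
t^(62) mod f = 4.
t^(4) mod f = t^2 + 2t.
None equal 1, so t has full order 124; f is primitive.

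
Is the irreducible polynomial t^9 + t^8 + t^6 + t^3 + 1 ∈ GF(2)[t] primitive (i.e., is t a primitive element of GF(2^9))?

Write f(t) = t^9 + t^8 + t^6 + t^3 + 1.
|GF(2^9)^×| = 2^9 − 1 = 511. Prime factorization: 511 = 7·73.
f is primitive ⇔ t has order 511 in GF(2)[t]/(f), i.e. t^(511/q) ≠ 1 for each prime q | 511.
t^(73) mod f = 1
t^(7) mod f = t^7.
Since t^(73) = 1, the order of t divides 73 < 511; not primitive.

No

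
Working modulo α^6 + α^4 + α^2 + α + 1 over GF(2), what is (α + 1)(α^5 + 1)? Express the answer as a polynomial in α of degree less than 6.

Multiply in GF(2)[α]: (α + 1)·(α^5 + 1) = α^6 + α^5 + α + 1.
Reduce using α^6 ≡ α^4 + α^2 + α + 1 (mod α^6 + α^4 + α^2 + α + 1).
Reduced: α^5 + α^4 + α^2.

α^5 + α^4 + α^2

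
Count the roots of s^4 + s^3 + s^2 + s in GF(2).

2

Write h(s) = s^4 + s^3 + s^2 + s.
Evaluate at each of the 2 elements of GF(2):
h(0) = 0 → root; h(1) = 0 → root.
Roots: {0, 1}.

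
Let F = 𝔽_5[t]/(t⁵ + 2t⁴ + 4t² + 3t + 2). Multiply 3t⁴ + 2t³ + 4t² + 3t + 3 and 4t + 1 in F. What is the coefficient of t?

4

Multiply in 𝔽_5[t]: (3t⁴ + 2t³ + 4t² + 3t + 3)·(4t + 1) = 2t⁵ + t⁴ + 3t³ + t² + 3.
Reduce using t⁵ ≡ 3t⁴ + t² + 2t + 3 (mod t⁵ + 2t⁴ + 4t² + 3t + 2).
Reduced: 2t⁴ + 3t³ + 3t² + 4t + 4.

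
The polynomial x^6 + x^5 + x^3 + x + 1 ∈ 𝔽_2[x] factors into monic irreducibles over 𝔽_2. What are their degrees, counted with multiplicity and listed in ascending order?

Write h(x) = x^6 + x^5 + x^3 + x + 1.
Roots in 𝔽_2: h(0) = 1; h(1) = 1.
Complete factorization: h(x) = (x^2 + x + 1)^3.
Factor degrees with multiplicity: 2 + 2 + 2 = 6.

2, 2, 2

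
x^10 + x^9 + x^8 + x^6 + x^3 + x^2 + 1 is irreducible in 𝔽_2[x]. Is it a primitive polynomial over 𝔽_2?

Yes

Write f(x) = x^10 + x^9 + x^8 + x^6 + x^3 + x^2 + 1.
|GF(2^10)^×| = 2^10 − 1 = 1023. Prime factorization: 1023 = 3·11·31.
f is primitive ⇔ x has order 1023 in GF(2)[x]/(f), i.e. x^(1023/q) ≠ 1 for each prime q | 1023.
x^(341) mod f = x^9 + x^7 + x^6 + x^5.
x^(93) mod f = x^8 + x^7 + x^5 + x^2 + 1.
x^(33) mod f = x^7 + x^6 + x^2.
None equal 1, so x has full order 1023; f is primitive.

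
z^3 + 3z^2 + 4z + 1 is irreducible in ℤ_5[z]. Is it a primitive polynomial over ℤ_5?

No

Write f(z) = z^3 + 3z^2 + 4z + 1.
|GF(5^3)^×| = 5^3 − 1 = 124. Prime factorization: 124 = 2^2·31.
f is primitive ⇔ z has order 124 in GF(5)[z]/(f), i.e. z^(124/q) ≠ 1 for each prime q | 124.
z^(62) mod f = 1
z^(4) mod f = z + 3.
Since z^(62) = 1, the order of z divides 62 < 124; not primitive.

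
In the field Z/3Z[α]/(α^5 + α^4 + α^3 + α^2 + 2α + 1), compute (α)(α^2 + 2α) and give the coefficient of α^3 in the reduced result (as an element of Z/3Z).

1

Multiply in Z/3Z[α]: (α)·(α^2 + 2α) = α^3 + 2α^2.
Reduced: α^3 + 2α^2.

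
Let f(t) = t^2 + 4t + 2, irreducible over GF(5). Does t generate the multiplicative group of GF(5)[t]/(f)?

Yes

|GF(5^2)^×| = 5^2 − 1 = 24. Prime factorization: 24 = 2^3·3.
f is primitive ⇔ t has order 24 in GF(5)[t]/(f), i.e. t^(24/q) ≠ 1 for each prime q | 24.
t^(12) mod f = 4.
t^(8) mod f = 2t + 1.
None equal 1, so t has full order 24; f is primitive.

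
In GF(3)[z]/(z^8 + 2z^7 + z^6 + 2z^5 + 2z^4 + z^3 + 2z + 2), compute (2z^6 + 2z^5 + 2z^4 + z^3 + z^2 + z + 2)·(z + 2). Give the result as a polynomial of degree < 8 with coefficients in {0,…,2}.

2z^7 + 2z^4 + z + 1

Multiply in GF(3)[z]: (2z^6 + 2z^5 + 2z^4 + z^3 + z^2 + z + 2)·(z + 2) = 2z^7 + 2z^4 + z + 1.
Reduced: 2z^7 + 2z^4 + z + 1.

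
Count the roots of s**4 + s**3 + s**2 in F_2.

Write h(s) = s**4 + s**3 + s**2.
Evaluate at each of the 2 elements of F_2:
h(0) = 0 → root; h(1) = 1.
Roots: {0}.

1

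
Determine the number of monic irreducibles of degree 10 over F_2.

Gauss's count: N_{2}(10) = (1/10) Σ_{d|10} μ(10/d)·2^d.
Divisors of 10: 1, 2, 5, 10; μ(10/d) for each: 1, -1, -1, 1.
Σ = 2^1 − 2^2 − 2^5 + 2^10 = 990.
N = 990/10 = 99.

99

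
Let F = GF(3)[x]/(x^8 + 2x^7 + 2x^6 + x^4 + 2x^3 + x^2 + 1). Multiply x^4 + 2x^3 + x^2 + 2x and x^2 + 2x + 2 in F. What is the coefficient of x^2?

0

Multiply in GF(3)[x]: (x^4 + 2x^3 + x^2 + 2x)·(x^2 + 2x + 2) = x^6 + x^5 + x^4 + 2x^3 + x.
Reduced: x^6 + x^5 + x^4 + 2x^3 + x.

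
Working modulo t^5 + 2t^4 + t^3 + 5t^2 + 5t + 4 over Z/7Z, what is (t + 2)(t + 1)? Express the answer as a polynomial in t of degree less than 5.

t^2 + 3t + 2

Multiply in Z/7Z[t]: (t + 2)·(t + 1) = t^2 + 3t + 2.
Reduced: t^2 + 3t + 2.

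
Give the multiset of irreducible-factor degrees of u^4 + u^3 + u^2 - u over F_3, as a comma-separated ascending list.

1, 3

Write f(u) = u^4 + u^3 + u^2 - u.
Roots in F_3: f(0) = 0 → root; f(1) = 2; f(2) = 2.
Linear factors from roots: (u).
Complete factorization: f(u) = (u)·(u^3 + u^2 + u - 1).
Factor degrees with multiplicity: 1 + 3 = 4.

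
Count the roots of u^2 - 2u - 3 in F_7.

2

Write P(u) = u^2 - 2u - 3.
Evaluate at each of the 7 elements of F_7:
P(0) = 4; P(1) = 3; P(2) = 4; P(3) = 0 → root; P(4) = 5; P(5) = 5; P(6) = 0 → root.
Roots: {3, 6}.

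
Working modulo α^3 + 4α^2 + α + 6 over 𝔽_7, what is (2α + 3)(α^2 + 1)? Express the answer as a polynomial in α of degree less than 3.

Multiply in 𝔽_7[α]: (2α + 3)·(α^2 + 1) = 2α^3 + 3α^2 + 2α + 3.
Reduce using α^3 ≡ 3α^2 + 6α + 1 (mod α^3 + 4α^2 + α + 6).
Reduced: 2α^2 + 5.

2α^2 + 5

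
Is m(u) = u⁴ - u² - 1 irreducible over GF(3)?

Yes

Check for roots in GF(3): m(0) = 2; m(1) = 2; m(2) = 2.
No roots, so no linear factors.
Monic irreducibles of degree 2 over GF(3): u² + 1, u² + u - 1, u² - u - 1.
None of them divide m (all give nonzero remainder).
No irreducible factor of degree ≤ 2 exists, so m is irreducible over GF(3).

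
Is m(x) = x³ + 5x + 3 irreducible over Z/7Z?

No

Check for roots in Z/7Z: m(0) = 3; m(1) = 2; m(2) = 0 → root; m(3) = 3; m(4) = 3; m(5) = 6; m(6) = 4.
m(2) = 0, so (x − 2) divides m(x); m is reducible.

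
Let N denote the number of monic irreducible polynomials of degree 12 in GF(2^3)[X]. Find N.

By the necklace-counting formula, N_8(12) = (1/12) Σ_{d|12} μ(12/d)·8^d.
Divisors of 12: 1, 2, 3, 4, 6, 12; μ(12/d) for each: 0, 1, 0, -1, -1, 1.
Σ = 8^2 − 8^4 − 8^6 + 8^12 = 68719210560.
N = 68719210560/12 = 5726600880.

5726600880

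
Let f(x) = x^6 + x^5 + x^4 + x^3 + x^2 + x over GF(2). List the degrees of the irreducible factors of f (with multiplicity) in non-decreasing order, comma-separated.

1, 1, 2, 2

Roots in GF(2): f(0) = 0 → root; f(1) = 0 → root.
Linear factors from roots: (x), (x + 1).
Complete factorization: f(x) = (x)·(x + 1)·(x^2 + x + 1)^2.
Factor degrees with multiplicity: 1 + 1 + 2 + 2 = 6.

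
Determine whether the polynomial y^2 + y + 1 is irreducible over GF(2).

Write f(y) = y^2 + y + 1.
Check for roots in GF(2): f(0) = 1; f(1) = 1.
No roots. A degree-2 polynomial over a field with no linear factor is irreducible.

Yes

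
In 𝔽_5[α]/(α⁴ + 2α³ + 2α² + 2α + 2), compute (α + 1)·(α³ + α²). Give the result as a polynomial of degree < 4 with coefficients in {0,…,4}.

4α^2 + 3α + 3

Multiply in 𝔽_5[α]: (α + 1)·(α³ + α²) = α⁴ + 2α³ + α².
Reduce using α⁴ ≡ 3α³ + 3α² + 3α + 3 (mod α⁴ + 2α³ + 2α² + 2α + 2).
Reduced: 4α² + 3α + 3.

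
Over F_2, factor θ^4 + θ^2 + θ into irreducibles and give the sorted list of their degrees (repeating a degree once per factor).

1, 3

Write h(θ) = θ^4 + θ^2 + θ.
Roots in F_2: h(0) = 0 → root; h(1) = 1.
Linear factors from roots: (θ).
Complete factorization: h(θ) = (θ)·(θ^3 + θ + 1).
Factor degrees with multiplicity: 1 + 3 = 4.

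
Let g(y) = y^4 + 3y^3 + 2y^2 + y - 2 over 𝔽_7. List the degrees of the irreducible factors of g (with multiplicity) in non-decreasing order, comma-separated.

Complete factorization: g(y) = (y^4 + 3y^3 + 2y^2 + y - 2).
Factor degrees with multiplicity: 4 = 4.

4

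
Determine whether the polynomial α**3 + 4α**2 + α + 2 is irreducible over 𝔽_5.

Write P(α) = α**3 + 4α**2 + α + 2.
Check for roots in 𝔽_5: P(0) = 2; P(1) = 3; P(2) = 3; P(3) = 3; P(4) = 4.
No roots. A degree-3 polynomial over a field with no linear factor is irreducible.

Yes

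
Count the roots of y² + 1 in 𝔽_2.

1

Write g(y) = y² + 1.
Evaluate at each of the 2 elements of 𝔽_2:
g(0) = 1; g(1) = 0 → root.
Roots: {1}.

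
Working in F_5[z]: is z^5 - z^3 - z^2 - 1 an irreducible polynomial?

Yes

Write g(z) = z^5 - z^3 - z^2 - 1.
Check for roots in F_5: g(0) = 4; g(1) = 3; g(2) = 4; g(3) = 1; g(4) = 3.
No roots, so no linear factors.
Degree-2 irreducible divisors: test the 10 monic irreducibles of degree 2 over GF(5).
None of them divide g (all give nonzero remainder).
No irreducible factor of degree ≤ 2 exists, so g is irreducible over GF(5).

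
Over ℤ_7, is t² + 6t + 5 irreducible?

Write P(t) = t² + 6t + 5.
Check for roots in ℤ_7: P(0) = 5; P(1) = 5; P(2) = 0 → root; P(3) = 4; P(4) = 3; P(5) = 4; P(6) = 0 → root.
P(2) = 0, so (t − 2) divides P(t); P is reducible.

No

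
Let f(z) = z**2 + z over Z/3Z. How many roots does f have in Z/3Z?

Evaluate at each of the 3 elements of Z/3Z:
f(0) = 0 → root; f(1) = 2; f(2) = 0 → root.
Roots: {0, 2}.

2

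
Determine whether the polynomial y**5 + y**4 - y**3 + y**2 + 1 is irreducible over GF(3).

Write f(y) = y**5 + y**4 - y**3 + y**2 + 1.
Check for roots in GF(3): f(0) = 1; f(1) = 0 → root; f(2) = 0 → root.
f(1) = 0, so (y − 1) divides f(y); f is reducible.

No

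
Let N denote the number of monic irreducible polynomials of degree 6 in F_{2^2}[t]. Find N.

By the necklace-counting formula, N_4(6) = (1/6) Σ_{d|6} μ(6/d)·4^d.
Divisors of 6: 1, 2, 3, 6; μ(6/d) for each: 1, -1, -1, 1.
Σ = 4^1 − 4^2 − 4^3 + 4^6 = 4020.
N = 4020/6 = 670.

670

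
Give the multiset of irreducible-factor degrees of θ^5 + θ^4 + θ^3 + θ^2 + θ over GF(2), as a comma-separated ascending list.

1, 4

Write g(θ) = θ^5 + θ^4 + θ^3 + θ^2 + θ.
Roots in GF(2): g(0) = 0 → root; g(1) = 1.
Linear factors from roots: (θ).
Complete factorization: g(θ) = (θ)·(θ^4 + θ^3 + θ^2 + θ + 1).
Factor degrees with multiplicity: 1 + 4 = 5.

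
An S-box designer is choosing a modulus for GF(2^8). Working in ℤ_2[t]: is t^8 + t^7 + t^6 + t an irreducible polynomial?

No

Write g(t) = t^8 + t^7 + t^6 + t.
Check for roots in ℤ_2: g(0) = 0 → root; g(1) = 0 → root.
g(0) = 0, so (t) divides g(t); g is reducible.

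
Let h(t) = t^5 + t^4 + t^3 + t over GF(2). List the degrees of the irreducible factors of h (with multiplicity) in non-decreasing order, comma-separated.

1, 1, 3

Roots in GF(2): h(0) = 0 → root; h(1) = 0 → root.
Linear factors from roots: (t), (t + 1).
Complete factorization: h(t) = (t)·(t + 1)·(t^3 + t + 1).
Factor degrees with multiplicity: 1 + 1 + 3 = 5.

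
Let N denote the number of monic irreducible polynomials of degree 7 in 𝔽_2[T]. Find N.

Gauss's count: N_{2}(7) = (1/7) Σ_{d|7} μ(7/d)·2^d.
Divisors of 7: 1, 7; μ(7/d) for each: -1, 1.
Σ = − 2^1 + 2^7 = 126.
N = 126/7 = 18.

18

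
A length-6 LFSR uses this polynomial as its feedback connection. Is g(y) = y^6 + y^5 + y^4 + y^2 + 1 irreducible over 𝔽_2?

Yes

Check for roots in 𝔽_2: g(0) = 1; g(1) = 1.
No roots, so no linear factors.
Monic irreducibles of degree 2 over GF(2): y^2 + y + 1.
None of them divide g (all give nonzero remainder).
Monic irreducibles of degree 3 over GF(2): y^3 + y + 1, y^3 + y^2 + 1.
None of them divide g (all give nonzero remainder).
No irreducible factor of degree ≤ 3 exists, so g is irreducible over GF(2).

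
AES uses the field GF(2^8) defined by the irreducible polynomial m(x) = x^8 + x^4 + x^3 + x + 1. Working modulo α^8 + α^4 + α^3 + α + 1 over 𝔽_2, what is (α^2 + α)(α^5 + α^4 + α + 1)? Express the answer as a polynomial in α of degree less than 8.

Multiply in 𝔽_2[α]: (α^2 + α)·(α^5 + α^4 + α + 1) = α^7 + α^5 + α^3 + α.
Reduced: α^7 + α^5 + α^3 + α.

α^7 + α^5 + α^3 + α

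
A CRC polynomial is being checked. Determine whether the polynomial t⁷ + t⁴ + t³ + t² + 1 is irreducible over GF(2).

Yes

Write P(t) = t⁷ + t⁴ + t³ + t² + 1.
Check for roots in GF(2): P(0) = 1; P(1) = 1.
No roots, so no linear factors.
Monic irreducibles of degree 2 over GF(2): t² + t + 1.
None of them divide P (all give nonzero remainder).
Monic irreducibles of degree 3 over GF(2): t³ + t + 1, t³ + t² + 1.
None of them divide P (all give nonzero remainder).
No irreducible factor of degree ≤ 3 exists, so P is irreducible over GF(2).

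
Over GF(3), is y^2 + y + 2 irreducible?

Yes

Write P(y) = y^2 + y + 2.
Check for roots in GF(3): P(0) = 2; P(1) = 1; P(2) = 2.
No roots. A degree-2 polynomial over a field with no linear factor is irreducible.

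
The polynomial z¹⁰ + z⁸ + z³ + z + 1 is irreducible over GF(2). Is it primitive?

Write f(z) = z¹⁰ + z⁸ + z³ + z + 1.
|GF(2^10)^×| = 2^10 − 1 = 1023. Prime factorization: 1023 = 3·11·31.
f is primitive ⇔ z has order 1023 in GF(2)[z]/(f), i.e. z^(1023/q) ≠ 1 for each prime q | 1023.
z^(341) mod f = z⁷ + z⁴ + z + 1.
z^(93) mod f = 1
z^(33) mod f = z⁹ + z⁶ + z³.
Since z^(93) = 1, the order of z divides 93 < 1023; not primitive.

No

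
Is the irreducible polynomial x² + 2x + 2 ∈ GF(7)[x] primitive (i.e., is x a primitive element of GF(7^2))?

Write f(x) = x² + 2x + 2.
|GF(7^2)^×| = 7^2 − 1 = 48. Prime factorization: 48 = 2^4·3.
f is primitive ⇔ x has order 48 in GF(7)[x]/(f), i.e. x^(48/q) ≠ 1 for each prime q | 48.
x^(24) mod f = 1
x^(16) mod f = 4.
Since x^(24) = 1, the order of x divides 24 < 48; not primitive.

No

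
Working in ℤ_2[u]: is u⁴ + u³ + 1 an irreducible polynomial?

Yes

Write m(u) = u⁴ + u³ + 1.
Check for roots in ℤ_2: m(0) = 1; m(1) = 1.
No roots, so no linear factors.
Monic irreducibles of degree 2 over GF(2): u² + u + 1.
None of them divide m (all give nonzero remainder).
No irreducible factor of degree ≤ 2 exists, so m is irreducible over GF(2).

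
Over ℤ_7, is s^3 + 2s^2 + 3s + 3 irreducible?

Yes

Write g(s) = s^3 + 2s^2 + 3s + 3.
Check for roots in ℤ_7: g(0) = 3; g(1) = 2; g(2) = 4; g(3) = 1; g(4) = 6; g(5) = 4; g(6) = 1.
No roots. A degree-3 polynomial over a field with no linear factor is irreducible.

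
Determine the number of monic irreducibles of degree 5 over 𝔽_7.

By the necklace-counting formula, N_7(5) = (1/5) Σ_{d|5} μ(5/d)·7^d.
Divisors of 5: 1, 5; μ(5/d) for each: -1, 1.
Σ = − 7^1 + 7^5 = 16800.
N = 16800/5 = 3360.

3360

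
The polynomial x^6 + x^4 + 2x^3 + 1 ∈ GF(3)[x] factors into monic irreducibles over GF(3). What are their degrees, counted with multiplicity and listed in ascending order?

6

Write f(x) = x^6 + x^4 + 2x^3 + 1.
Roots in GF(3): f(0) = 1; f(1) = 2; f(2) = 1.
Complete factorization: f(x) = (x^6 + x^4 + 2x^3 + 1).
Factor degrees with multiplicity: 6 = 6.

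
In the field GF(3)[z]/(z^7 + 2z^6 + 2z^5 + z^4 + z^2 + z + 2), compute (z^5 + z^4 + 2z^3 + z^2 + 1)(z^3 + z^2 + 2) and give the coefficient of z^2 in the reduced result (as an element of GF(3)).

Multiply in GF(3)[z]: (z^5 + z^4 + 2z^3 + z^2 + 1)·(z^3 + z^2 + 2) = z^8 + 2z^7 + 2z^5 + 2z^3 + 2.
Reduce using z^7 ≡ z^6 + z^5 + 2z^4 + 2z^2 + 2z + 1 (mod z^7 + 2z^6 + 2z^5 + z^4 + z^2 + z + 2).
Reduced: z^6 + z^5 + z^3 + 2z^2 + z + 2.

2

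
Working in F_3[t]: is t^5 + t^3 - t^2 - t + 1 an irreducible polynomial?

Yes

Write f(t) = t^5 + t^3 - t^2 - t + 1.
Check for roots in F_3: f(0) = 1; f(1) = 1; f(2) = 2.
No roots, so no linear factors.
Monic irreducibles of degree 2 over GF(3): t^2 + 1, t^2 + t - 1, t^2 - t - 1.
None of them divide f (all give nonzero remainder).
No irreducible factor of degree ≤ 2 exists, so f is irreducible over GF(3).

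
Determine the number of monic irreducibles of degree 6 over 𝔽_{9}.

Gauss's count: N_{9}(6) = (1/6) Σ_{d|6} μ(6/d)·9^d.
Divisors of 6: 1, 2, 3, 6; μ(6/d) for each: 1, -1, -1, 1.
Σ = 9^1 − 9^2 − 9^3 + 9^6 = 530640.
N = 530640/6 = 88440.

88440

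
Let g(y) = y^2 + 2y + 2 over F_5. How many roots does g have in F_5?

2

Evaluate at each of the 5 elements of F_5:
g(0) = 2; g(1) = 0 → root; g(2) = 0 → root; g(3) = 2; g(4) = 1.
Roots: {1, 2}.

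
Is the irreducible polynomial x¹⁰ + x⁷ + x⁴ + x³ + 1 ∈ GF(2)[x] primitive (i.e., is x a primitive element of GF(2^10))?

Write f(x) = x¹⁰ + x⁷ + x⁴ + x³ + 1.
|GF(2^10)^×| = 2^10 − 1 = 1023. Prime factorization: 1023 = 3·11·31.
f is primitive ⇔ x has order 1023 in GF(2)[x]/(f), i.e. x^(1023/q) ≠ 1 for each prime q | 1023.
x^(341) mod f = 1
x^(93) mod f = x⁹ + x⁸ + x⁵ + x³ + x² + x + 1.
x^(33) mod f = x⁹ + x⁸ + x⁶ + x⁵ + x⁴ + x³ + 1.
Since x^(341) = 1, the order of x divides 341 < 1023; not primitive.

No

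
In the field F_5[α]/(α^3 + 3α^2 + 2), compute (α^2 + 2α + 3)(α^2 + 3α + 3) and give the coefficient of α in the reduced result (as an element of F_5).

Multiply in F_5[α]: (α^2 + 2α + 3)·(α^2 + 3α + 3) = α^4 + 2α^2 + 4.
Reduce using α^3 ≡ 2α^2 + 3 (mod α^3 + 3α^2 + 2).
Reduced: α^2 + 3α.

3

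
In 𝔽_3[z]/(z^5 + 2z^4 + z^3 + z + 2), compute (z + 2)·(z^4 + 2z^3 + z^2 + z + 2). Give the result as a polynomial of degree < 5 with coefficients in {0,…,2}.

2z^4 + z^3 + 2

Multiply in 𝔽_3[z]: (z + 2)·(z^4 + 2z^3 + z^2 + z + 2) = z^5 + z^4 + 2z^3 + z + 1.
Reduce using z^5 ≡ z^4 + 2z^3 + 2z + 1 (mod z^5 + 2z^4 + z^3 + z + 2).
Reduced: 2z^4 + z^3 + 2.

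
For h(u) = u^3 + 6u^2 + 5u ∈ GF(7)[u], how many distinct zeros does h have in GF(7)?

3

Evaluate at each of the 7 elements of GF(7):
h(0) = 0 → root; h(1) = 5; h(2) = 0 → root; h(3) = 5; h(4) = 5; h(5) = 6; h(6) = 0 → root.
Roots: {0, 2, 6}.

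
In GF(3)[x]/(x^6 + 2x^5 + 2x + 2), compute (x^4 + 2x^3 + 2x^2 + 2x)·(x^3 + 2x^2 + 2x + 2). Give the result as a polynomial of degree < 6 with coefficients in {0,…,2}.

x^5 + x + 2

Multiply in GF(3)[x]: (x^4 + 2x^3 + 2x^2 + 2x)·(x^3 + 2x^2 + 2x + 2) = x^7 + x^6 + 2x^5 + 2x^2 + x.
Reduce using x^6 ≡ x^5 + x + 1 (mod x^6 + 2x^5 + 2x + 2).
Reduced: x^5 + x + 2.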